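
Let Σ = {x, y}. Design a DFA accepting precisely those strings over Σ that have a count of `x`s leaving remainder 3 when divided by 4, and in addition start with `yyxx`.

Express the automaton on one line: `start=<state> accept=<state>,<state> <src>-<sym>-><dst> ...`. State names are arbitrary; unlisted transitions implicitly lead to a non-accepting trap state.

Build one automaton per condition and run them in lockstep. One (4 states) tracks the count of `x`s modulo 4; the other (6 states) tracks whether the input so far still matches the prefix `yyxx`. Each combined state is a pair, one component from each; accept when both components accept.
          x    y  
>  q0     q1   q2 
   q1     q3   q1 
   q2     q1   q4 
   q3     q5   q3 
   q4     q6   q7 
   q5     q7   q5 
   q6     q8   q1 
   q7     q1   q7 
   q8     q9   q8 
 * q9    q10   q9 
   q10   q11  q10 
   q11    q8  q11 
(> = start, * = accepting)

start=q0 accept=q9 q0-x->q1 q0-y->q2 q1-x->q3 q1-y->q1 q2-x->q1 q2-y->q4 q3-x->q5 q3-y->q3 q4-x->q6 q4-y->q7 q5-x->q7 q5-y->q5 q6-x->q8 q6-y->q1 q7-x->q1 q7-y->q7 q8-x->q9 q8-y->q8 q9-x->q10 q9-y->q9 q10-x->q11 q10-y->q10 q11-x->q8 q11-y->q11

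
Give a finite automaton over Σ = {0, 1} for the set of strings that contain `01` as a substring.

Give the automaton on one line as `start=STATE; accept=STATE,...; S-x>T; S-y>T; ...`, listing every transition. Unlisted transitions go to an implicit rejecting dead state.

Track how much of `01` has been matched so far: state S0 is no progress, S2 is the absorbing accept state reached once `01` has occurred. Intermediate states record partial matches; on a mismatch, fall back to the longest reusable overlap.
        0   1  
>  S0   S1  S0 
   S1   S1  S2 
 * S2   S2  S2 
(> = start, * = accepting)

start=S0; accept=S2; S0-0>S1; S0-1>S0; S1-0>S1; S1-1>S2; S2-0>S2; S2-1>S2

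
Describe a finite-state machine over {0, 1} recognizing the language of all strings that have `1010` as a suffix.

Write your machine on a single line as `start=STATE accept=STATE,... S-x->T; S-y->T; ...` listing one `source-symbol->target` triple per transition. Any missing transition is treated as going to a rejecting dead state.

Let each state record the length of the longest suffix of the input read so far that is also a prefix of `1010`. q1 means the last symbol is `1`; q2 means the last 2 symbols are `10`; q3 means the last 3 symbols are `101`; q4 means the last 4 symbols are `1010`. Accept only at q4, where the string currently ends in `1010`.
A 5-state machine:
        0   1  
>  q0   q0  q1 
   q1   q2  q1 
   q2   q0  q3 
   q3   q4  q1 
 * q4   q0  q3 
(> = start, * = accepting)

start=q0; accept=q4; q0-0->q0; q0-1->q1; q1-0->q2; q1-1->q1; q2-0->q0; q2-1->q3; q3-0->q4; q3-1->q1; q4-0->q0; q4-1->q3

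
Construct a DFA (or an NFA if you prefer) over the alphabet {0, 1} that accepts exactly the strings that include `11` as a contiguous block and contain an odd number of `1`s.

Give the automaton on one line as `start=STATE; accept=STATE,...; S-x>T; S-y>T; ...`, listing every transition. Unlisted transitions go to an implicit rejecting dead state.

start=s0; accept=s5; s0-0>s0; s0-1>s1; s1-0>s2; s1-1>s3; s2-0>s2; s2-1>s4; s3-0>s3; s3-1>s5; s4-0>s0; s4-1>s5; s5-0>s5; s5-1>s3

Run two small machines in parallel and take their product. The first has 3 states tracking whether and how much of `11` has been seen; the second has 2 states tracking the count of `1`s modulo 2. A product state is a pair (one from each), accepting exactly when both do.
6 states suffice.
        0   1  
>  s0   s0  s1 
   s1   s2  s3 
   s2   s2  s4 
   s3   s3  s5 
   s4   s0  s5 
 * s5   s5  s3 
(> = start, * = accepting)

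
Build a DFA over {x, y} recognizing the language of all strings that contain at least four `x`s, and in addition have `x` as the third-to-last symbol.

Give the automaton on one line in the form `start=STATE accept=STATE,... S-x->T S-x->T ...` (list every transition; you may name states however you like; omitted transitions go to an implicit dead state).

Run two small machines in parallel and take their product. One (6 states) tracks the count of `x`s, saturating at 5; the other (15 states) tracks the last 3 symbols read. Each combined state is a pair, one component from each; accept when both components accept. After merging equivalent states the machine shrinks.
       x  y 
>  A   B  A 
   B   C  B 
   C   D  E 
   D   F  G 
   E   H  E 
 * F   F  I 
   G   J  K 
   H   L  G 
 * I   J  M 
 * J   L  N 
   K   O  K 
   L   F  I 
 * M   O  K 
   N   J  M 
   O   L  N 
(> = start, * = accepting)

start=A accept=F,I,J,M A-x->B A-y->A B-x->C B-y->B C-x->D C-y->E D-x->F D-y->G E-x->H E-y->E F-x->F F-y->I G-x->J G-y->K H-x->L H-y->G I-x->J I-y->M J-x->L J-y->N K-x->O K-y->K L-x->F L-y->I M-x->O M-y->K N-x->J N-y->M O-x->L O-y->N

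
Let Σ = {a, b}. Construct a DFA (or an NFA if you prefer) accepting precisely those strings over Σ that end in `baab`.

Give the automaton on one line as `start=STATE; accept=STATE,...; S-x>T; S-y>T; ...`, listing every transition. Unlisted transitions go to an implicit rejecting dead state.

start=s0; accept=s4; s0-a>s0; s0-b>s1; s1-a>s2; s1-b>s1; s2-a>s3; s2-b>s1; s3-a>s0; s3-b>s4; s4-a>s2; s4-b>s1

Let each state record the length of the longest suffix of the input read so far that is also a prefix of `baab`. s1 means the last symbol is `b`; s2 means the last 2 symbols are `ba`; s3 means the last 3 symbols are `baa`; s4 means the last 4 symbols are `baab`. Accept only at s4, where the string currently ends in `baab`.
A 5-state machine:
        a   b  
>  s0   s0  s1 
   s1   s2  s1 
   s2   s3  s1 
   s3   s0  s4 
 * s4   s2  s1 
(> = start, * = accepting)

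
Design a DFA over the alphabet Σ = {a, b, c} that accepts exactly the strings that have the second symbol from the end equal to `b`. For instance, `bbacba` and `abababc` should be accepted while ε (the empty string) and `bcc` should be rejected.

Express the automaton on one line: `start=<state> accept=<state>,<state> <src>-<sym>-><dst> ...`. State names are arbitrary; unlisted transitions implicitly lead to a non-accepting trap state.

start=q0 accept=q7,q8,q9 q0-a->q1 q0-b->q2 q0-c->q3 q1-a->q4 q1-b->q5 q1-c->q6 q2-a->q7 q2-b->q8 q2-c->q9 q3-a->q10 q3-b->q11 q3-c->q12 q4-a->q4 q4-b->q5 q4-c->q6 q5-a->q7 q5-b->q8 q5-c->q9 q6-a->q10 q6-b->q11 q6-c->q12 q7-a->q4 q7-b->q5 q7-c->q6 q8-a->q7 q8-b->q8 q8-c->q9 q9-a->q10 q9-b->q11 q9-c->q12 q10-a->q4 q10-b->q5 q10-c->q6 q11-a->q7 q11-b->q8 q11-c->q9 q12-a->q10 q12-b->q11 q12-c->q12

Because acceptance depends on a position counted from the end, the machine has to buffer the most recent 2 symbols. Make each state the string of the last up-to-2 symbols read; on input `x` shift the window left and append `x`. Accept when the buffered window has length 2 and begins with `b`.
A 13-state machine:
          a    b    c  
>  q0     q1   q2   q3 
   q1     q4   q5   q6 
   q2     q7   q8   q9 
   q3    q10  q11  q12 
   q4     q4   q5   q6 
   q5     q7   q8   q9 
   q6    q10  q11  q12 
 * q7     q4   q5   q6 
 * q8     q7   q8   q9 
 * q9    q10  q11  q12 
   q10    q4   q5   q6 
   q11    q7   q8   q9 
   q12   q10  q11  q12 
(> = start, * = accepting)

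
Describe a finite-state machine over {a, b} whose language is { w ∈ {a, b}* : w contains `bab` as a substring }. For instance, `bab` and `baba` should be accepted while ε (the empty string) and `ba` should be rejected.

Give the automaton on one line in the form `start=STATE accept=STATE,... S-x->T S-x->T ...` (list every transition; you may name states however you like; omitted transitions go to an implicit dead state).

start=s0 accept=s3 s0-a->s0 s0-b->s1 s1-a->s2 s1-b->s1 s2-a->s0 s2-b->s3 s3-a->s3 s3-b->s3

States s0..s2 record the length of the longest prefix of `bab` that matches the current input suffix. Reaching s3 means `bab` has been seen, and we stay there forever. Accept from s3.
A 4-state machine:
        a   b  
>  s0   s0  s1 
   s1   s2  s1 
   s2   s0  s3 
 * s3   s3  s3 
(> = start, * = accepting)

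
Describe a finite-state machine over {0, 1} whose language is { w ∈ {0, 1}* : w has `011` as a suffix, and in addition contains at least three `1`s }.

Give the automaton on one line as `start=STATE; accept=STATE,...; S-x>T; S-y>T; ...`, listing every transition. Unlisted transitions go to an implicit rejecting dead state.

Build one automaton per condition and run them in lockstep. One (4 states) tracks how much of the suffix `011` has currently been matched; the other (5 states) tracks the count of `1`s, saturating at 4. Each combined state is a pair, one component from each; accept when both components accept.
A 17-state machine:
          0    1  
>  q0     q1   q2 
   q1     q1   q3 
   q2     q4   q5 
   q3     q4   q6 
   q4     q4   q7 
   q5     q8   q9 
   q6     q8   q9 
   q7     q8  q10 
   q8     q8  q11 
   q9    q12  q13 
 * q10   q12  q13 
   q11   q12  q14 
   q12   q12  q15 
   q13   q16  q13 
 * q14   q16  q13 
   q15   q16  q14 
   q16   q16  q15 
(> = start, * = accepting)

start=q0; accept=q10,q14; q0-0>q1; q0-1>q2; q1-0>q1; q1-1>q3; q2-0>q4; q2-1>q5; q3-0>q4; q3-1>q6; q4-0>q4; q4-1>q7; q5-0>q8; q5-1>q9; q6-0>q8; q6-1>q9; q7-0>q8; q7-1>q10; q8-0>q8; q8-1>q11; q9-0>q12; q9-1>q13; q10-0>q12; q10-1>q13; q11-0>q12; q11-1>q14; q12-0>q12; q12-1>q15; q13-0>q16; q13-1>q13; q14-0>q16; q14-1>q13; q15-0>q16; q15-1>q14; q16-0>q16; q16-1>q15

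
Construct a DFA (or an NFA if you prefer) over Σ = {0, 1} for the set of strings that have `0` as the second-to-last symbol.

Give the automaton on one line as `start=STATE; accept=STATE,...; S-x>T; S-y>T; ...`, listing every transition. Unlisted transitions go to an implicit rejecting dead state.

A DFA must remember the last 2 symbols (since which symbol is second-to-last isn't known until the input ends). Use one state per possible window of the last ≤2 symbols; accept from those whose window starts with `0`.
With 7 states:
        0   1  
>  q0   q1  q2 
   q1   q3  q4 
   q2   q5  q6 
 * q3   q3  q4 
 * q4   q5  q6 
   q5   q3  q4 
   q6   q5  q6 
(> = start, * = accepting)

start=q0; accept=q3,q4; q0-0>q1; q0-1>q2; q1-0>q3; q1-1>q4; q2-0>q5; q2-1>q6; q3-0>q3; q3-1>q4; q4-0>q5; q4-1>q6; q5-0>q3; q5-1>q4; q6-0>q5; q6-1>q6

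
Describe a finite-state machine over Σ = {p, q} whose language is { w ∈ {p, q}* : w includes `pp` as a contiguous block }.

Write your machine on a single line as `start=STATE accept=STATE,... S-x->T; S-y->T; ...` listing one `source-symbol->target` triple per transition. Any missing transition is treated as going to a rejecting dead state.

States s0..s1 record the length of the longest prefix of `pp` that matches the current input suffix. Reaching s2 means `pp` has been seen, and we stay there forever. Accept from s2.
3 states suffice.
        p   q  
>  s0   s1  s0 
   s1   s2  s0 
 * s2   s2  s2 
(> = start, * = accepting)

start=s0; accept=s2; s0-p->s1; s0-q->s0; s1-p->s2; s1-q->s0; s2-p->s2; s2-q->s2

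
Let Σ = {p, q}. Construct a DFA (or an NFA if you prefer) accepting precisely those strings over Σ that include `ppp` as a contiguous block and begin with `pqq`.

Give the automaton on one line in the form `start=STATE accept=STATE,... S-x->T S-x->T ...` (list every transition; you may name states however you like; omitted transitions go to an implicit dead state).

Build one automaton per condition and run them in lockstep. The first has 4 states tracking whether and how much of `ppp` has been seen; the second has 5 states tracking whether the input so far still matches the prefix `pqq`. A product state is a pair (one from each), accepting exactly when both do. Minimizing collapses redundant product states.
        p   q  
>  s0   s1  s2 
   s1   s2  s3 
   s2   s2  s2 
   s3   s2  s4 
   s4   s5  s4 
   s5   s6  s4 
   s6   s7  s4 
 * s7   s7  s7 
(> = start, * = accepting)

start=s0 accept=s7 s0-p->s1 s0-q->s2 s1-p->s2 s1-q->s3 s2-p->s2 s2-q->s2 s3-p->s2 s3-q->s4 s4-p->s5 s4-q->s4 s5-p->s6 s5-q->s4 s6-p->s7 s6-q->s4 s7-p->s7 s7-q->s7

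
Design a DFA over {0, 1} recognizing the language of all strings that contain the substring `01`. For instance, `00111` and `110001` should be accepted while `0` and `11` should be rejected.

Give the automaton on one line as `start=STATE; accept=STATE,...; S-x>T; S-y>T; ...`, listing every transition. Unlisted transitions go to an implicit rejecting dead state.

start=S0; accept=S2; S0-0>S1; S0-1>S0; S1-0>S1; S1-1>S2; S2-0>S2; S2-1>S2

Track how much of `01` has been matched so far: state S0 is no progress, S2 is the absorbing accept state reached once `01` has occurred. Intermediate states record partial matches; on a mismatch, fall back to the longest reusable overlap.
With 3 states:
        0   1  
>  S0   S1  S0 
   S1   S1  S2 
 * S2   S2  S2 
(> = start, * = accepting)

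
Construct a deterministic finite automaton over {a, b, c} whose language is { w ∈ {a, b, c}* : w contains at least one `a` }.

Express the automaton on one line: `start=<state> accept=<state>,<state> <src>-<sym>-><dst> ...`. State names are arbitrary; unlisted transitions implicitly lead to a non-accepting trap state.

Count `a`s, saturating at 2: state S0 means no `a` yet, S1 means one `a` seen, S2 means more than one. Each `a` increments (capped at S2); other symbols loop. Accept from {S1, S2}.
3 states suffice.
        a   b   c  
>  S0   S1  S0  S0 
 * S1   S2  S1  S1 
 * S2   S2  S2  S2 
(> = start, * = accepting)

start=S0 accept=S1,S2 S0-a->S1 S0-b->S0 S0-c->S0 S1-a->S2 S1-b->S1 S1-c->S1 S2-a->S2 S2-b->S2 S2-c->S2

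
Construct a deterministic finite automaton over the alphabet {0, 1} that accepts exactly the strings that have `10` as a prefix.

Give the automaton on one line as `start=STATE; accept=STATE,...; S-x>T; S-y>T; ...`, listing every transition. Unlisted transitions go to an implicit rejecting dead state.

Check the first 2 symbols one by one: q0 through q1 record how many have matched `10` so far; any wrong symbol goes to the dead state q3. After all 2 match we enter the accepting sink q2.
A 4-state machine:
        0   1  
>  q0   q3  q1 
   q1   q2  q3 
 * q2   q2  q2 
   q3   q3  q3 
(> = start, * = accepting)

start=q0; accept=q2; q0-0>q3; q0-1>q1; q1-0>q2; q1-1>q3; q2-0>q2; q2-1>q2; q3-0>q3; q3-1>q3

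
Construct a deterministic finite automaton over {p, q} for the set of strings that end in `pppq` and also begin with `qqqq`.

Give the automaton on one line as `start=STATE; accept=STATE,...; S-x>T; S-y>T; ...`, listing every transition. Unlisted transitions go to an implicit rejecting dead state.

Run two small machines in parallel and take their product. One (5 states) tracks how much of the suffix `pppq` has currently been matched; the other (6 states) tracks whether the input so far still matches the prefix `qqqq`. Each combined state is a pair, one component from each; accept when both components accept.
A 14-state machine:
          p    q  
>  s0     s1   s2 
   s1     s3   s4 
   s2     s1   s5 
   s3     s6   s4 
   s4     s1   s4 
   s5     s1   s7 
   s6     s6   s8 
   s7     s1   s9 
   s8     s1   s4 
   s9    s10   s9 
   s10   s11   s9 
   s11   s12   s9 
   s12   s12  s13 
 * s13   s10   s9 
(> = start, * = accepting)

start=s0; accept=s13; s0-p>s1; s0-q>s2; s1-p>s3; s1-q>s4; s2-p>s1; s2-q>s5; s3-p>s6; s3-q>s4; s4-p>s1; s4-q>s4; s5-p>s1; s5-q>s7; s6-p>s6; s6-q>s8; s7-p>s1; s7-q>s9; s8-p>s1; s8-q>s4; s9-p>s10; s9-q>s9; s10-p>s11; s10-q>s9; s11-p>s12; s11-q>s9; s12-p>s12; s12-q>s13; s13-p>s10; s13-q>s9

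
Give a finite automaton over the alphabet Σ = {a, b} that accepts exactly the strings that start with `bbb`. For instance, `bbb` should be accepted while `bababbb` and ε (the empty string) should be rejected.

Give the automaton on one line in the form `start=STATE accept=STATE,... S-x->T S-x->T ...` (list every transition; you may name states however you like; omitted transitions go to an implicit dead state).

start=S0 accept=S3 S0-a->S4 S0-b->S1 S1-a->S4 S1-b->S2 S2-a->S4 S2-b->S3 S3-a->S3 S3-b->S3 S4-a->S4 S4-b->S4

Check the first 3 symbols one by one: S0 through S2 record how many have matched `bbb` so far; any wrong symbol goes to the dead state S4. After all 3 match we enter the accepting sink S3.
5 states suffice.
        a   b  
>  S0   S4  S1 
   S1   S4  S2 
   S2   S4  S3 
 * S3   S3  S3 
   S4   S4  S4 
(> = start, * = accepting)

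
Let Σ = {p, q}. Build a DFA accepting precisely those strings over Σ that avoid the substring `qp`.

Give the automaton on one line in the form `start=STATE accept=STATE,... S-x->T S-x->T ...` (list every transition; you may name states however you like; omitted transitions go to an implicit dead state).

Track partial matches of the forbidden pattern `qp`. State S2 is a dead state reached once `qp` has occurred; every other state accepts. S0 means no part of `qp` is currently matched.
3 states suffice.
        p   q  
>* S0   S0  S1 
 * S1   S2  S1 
   S2   S2  S2 
(> = start, * = accepting)

start=S0 accept=S0,S1 S0-p->S0 S0-q->S1 S1-p->S2 S1-q->S1 S2-p->S2 S2-q->S2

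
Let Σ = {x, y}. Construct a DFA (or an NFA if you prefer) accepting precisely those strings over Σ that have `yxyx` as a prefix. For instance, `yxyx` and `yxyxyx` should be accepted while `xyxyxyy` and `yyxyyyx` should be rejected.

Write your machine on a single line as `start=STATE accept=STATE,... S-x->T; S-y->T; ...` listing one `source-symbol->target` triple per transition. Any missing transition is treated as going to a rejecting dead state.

Check the first 4 symbols one by one: A through D record how many have matched `yxyx` so far; any wrong symbol goes to the dead state F. After all 4 match we enter the accepting sink E.
A 6-state machine:
       x  y 
>  A   F  B 
   B   C  F 
   C   F  D 
   D   E  F 
 * E   E  E 
   F   F  F 
(> = start, * = accepting)

start=A; accept=E; A-x->F; A-y->B; B-x->C; B-y->F; C-x->F; C-y->D; D-x->E; D-y->F; E-x->E; E-y->E; F-x->F; F-y->F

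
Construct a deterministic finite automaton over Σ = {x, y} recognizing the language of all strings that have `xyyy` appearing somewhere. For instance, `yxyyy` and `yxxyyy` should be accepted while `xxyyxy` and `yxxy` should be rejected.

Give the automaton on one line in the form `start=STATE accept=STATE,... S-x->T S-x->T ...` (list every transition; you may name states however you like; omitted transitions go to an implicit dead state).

start=s0 accept=s4 s0-x->s1 s0-y->s0 s1-x->s1 s1-y->s2 s2-x->s1 s2-y->s3 s3-x->s1 s3-y->s4 s4-x->s4 s4-y->s4

Track how much of `xyyy` has been matched so far: state s0 is no progress, s4 is the absorbing accept state reached once `xyyy` has occurred. Intermediate states record partial matches; on a mismatch, fall back to the longest reusable overlap.
        x   y  
>  s0   s1  s0 
   s1   s1  s2 
   s2   s1  s3 
   s3   s1  s4 
 * s4   s4  s4 
(> = start, * = accepting)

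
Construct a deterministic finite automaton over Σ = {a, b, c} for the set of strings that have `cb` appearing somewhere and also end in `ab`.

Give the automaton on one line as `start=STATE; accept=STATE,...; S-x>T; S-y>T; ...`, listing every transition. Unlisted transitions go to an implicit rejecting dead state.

start=q0; accept=q4; q0-a>q0; q0-b>q0; q0-c>q1; q1-a>q0; q1-b>q2; q1-c>q1; q2-a>q3; q2-b>q2; q2-c>q2; q3-a>q3; q3-b>q4; q3-c>q2; q4-a>q3; q4-b>q2; q4-c>q2

Handle the two conditions separately and then intersect. The first has 3 states tracking whether and how much of `cb` has been seen; the second has 3 states tracking how much of the suffix `ab` has currently been matched. A product state is a pair (one from each), accepting exactly when both do. Equivalent product states are then merged.
        a   b   c  
>  q0   q0  q0  q1 
   q1   q0  q2  q1 
   q2   q3  q2  q2 
   q3   q3  q4  q2 
 * q4   q3  q2  q2 
(> = start, * = accepting)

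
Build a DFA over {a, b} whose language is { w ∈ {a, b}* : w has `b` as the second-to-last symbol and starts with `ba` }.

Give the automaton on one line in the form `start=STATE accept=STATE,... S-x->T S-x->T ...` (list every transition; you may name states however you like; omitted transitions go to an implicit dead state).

start=S0 accept=S3,S6 S0-a->S1 S0-b->S2 S1-a->S1 S1-b->S1 S2-a->S3 S2-b->S1 S3-a->S4 S3-b->S5 S4-a->S4 S4-b->S5 S5-a->S3 S5-b->S6 S6-a->S3 S6-b->S6

Run two small machines in parallel and take their product. One (7 states) tracks the last 2 symbols read; the other (4 states) tracks whether the input so far still matches the prefix `ba`. Each combined state is a pair, one component from each; accept when both components accept. After merging equivalent states the machine shrinks.
7 states suffice.
        a   b  
>  S0   S1  S2 
   S1   S1  S1 
   S2   S3  S1 
 * S3   S4  S5 
   S4   S4  S5 
   S5   S3  S6 
 * S6   S3  S6 
(> = start, * = accepting)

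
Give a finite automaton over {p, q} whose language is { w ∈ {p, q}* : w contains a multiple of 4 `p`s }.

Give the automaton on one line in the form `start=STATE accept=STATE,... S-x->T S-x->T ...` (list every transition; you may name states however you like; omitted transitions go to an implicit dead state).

Keep the running count of `p`s modulo 4: each `p` advances along the cycle s0 → s1 → s2 → s3 → s0 while other symbols loop. Accept at s0.
A 4-state machine:
        p   q  
>* s0   s1  s0 
   s1   s2  s1 
   s2   s3  s2 
   s3   s0  s3 
(> = start, * = accepting)

start=s0 accept=s0 s0-p->s1 s0-q->s0 s1-p->s2 s1-q->s1 s2-p->s3 s2-q->s2 s3-p->s0 s3-q->s3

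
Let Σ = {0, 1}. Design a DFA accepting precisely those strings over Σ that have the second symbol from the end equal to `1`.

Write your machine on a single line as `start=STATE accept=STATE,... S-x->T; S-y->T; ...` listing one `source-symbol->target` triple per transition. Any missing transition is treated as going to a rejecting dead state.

A DFA must remember the last 2 symbols (since which symbol is second-to-last isn't known until the input ends). Use one state per possible window of the last ≤2 symbols; accept from those whose window starts with `1`.
With 7 states:
        0   1  
>  S0   S1  S2 
   S1   S3  S4 
   S2   S5  S6 
   S3   S3  S4 
   S4   S5  S6 
 * S5   S3  S4 
 * S6   S5  S6 
(> = start, * = accepting)

start=S0; accept=S5,S6; S0-0->S1; S0-1->S2; S1-0->S3; S1-1->S4; S2-0->S5; S2-1->S6; S3-0->S3; S3-1->S4; S4-0->S5; S4-1->S6; S5-0->S3; S5-1->S4; S6-0->S5; S6-1->S6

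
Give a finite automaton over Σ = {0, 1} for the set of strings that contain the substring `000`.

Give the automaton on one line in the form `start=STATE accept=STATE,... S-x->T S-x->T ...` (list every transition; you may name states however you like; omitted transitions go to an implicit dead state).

start=A accept=D A-0->B A-1->A B-0->C B-1->A C-0->D C-1->A D-0->D D-1->D

Track how much of `000` has been matched so far: state A is no progress, D is the absorbing accept state reached once `000` has occurred. Intermediate states record partial matches; on a mismatch, fall back to the longest reusable overlap.
A 4-state machine:
       0  1 
>  A   B  A 
   B   C  A 
   C   D  A 
 * D   D  D 
(> = start, * = accepting)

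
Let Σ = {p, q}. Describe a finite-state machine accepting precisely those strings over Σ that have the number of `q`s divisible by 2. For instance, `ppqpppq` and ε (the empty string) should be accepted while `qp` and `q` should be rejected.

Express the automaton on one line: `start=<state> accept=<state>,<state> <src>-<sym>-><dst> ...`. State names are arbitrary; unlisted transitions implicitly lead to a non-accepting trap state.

start=s0 accept=s0 s0-p->s0 s0-q->s1 s1-p->s1 s1-q->s0

Keep the running count of `q`s modulo 2: each `q` advances along the cycle s0 → s1 → s0 while other symbols loop. Accept at s0.
A 2-state machine:
        p   q  
>* s0   s0  s1 
   s1   s1  s0 
(> = start, * = accepting)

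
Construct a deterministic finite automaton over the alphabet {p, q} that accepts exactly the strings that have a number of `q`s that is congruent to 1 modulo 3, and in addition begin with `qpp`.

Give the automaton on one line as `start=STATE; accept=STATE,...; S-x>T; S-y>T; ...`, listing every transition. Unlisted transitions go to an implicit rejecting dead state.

start=S0; accept=S4; S0-p>S1; S0-q>S2; S1-p>S1; S1-q>S1; S2-p>S3; S2-q>S1; S3-p>S4; S3-q>S1; S4-p>S4; S4-q>S5; S5-p>S5; S5-q>S6; S6-p>S6; S6-q>S4

Build one automaton per condition and run them in lockstep. The first has 3 states tracking the count of `q`s modulo 3; the second has 5 states tracking whether the input so far still matches the prefix `qpp`. A product state is a pair (one from each), accepting exactly when both do. After merging equivalent states the machine shrinks.
A 7-state machine:
        p   q  
>  S0   S1  S2 
   S1   S1  S1 
   S2   S3  S1 
   S3   S4  S1 
 * S4   S4  S5 
   S5   S5  S6 
   S6   S6  S4 
(> = start, * = accepting)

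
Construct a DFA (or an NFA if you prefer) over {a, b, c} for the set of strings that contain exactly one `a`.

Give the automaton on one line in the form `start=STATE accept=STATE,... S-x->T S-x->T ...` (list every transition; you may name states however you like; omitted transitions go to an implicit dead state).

start=S0 accept=S1 S0-a->S1 S0-b->S0 S0-c->S0 S1-a->S2 S1-b->S1 S1-c->S1 S2-a->S2 S2-b->S2 S2-c->S2

Count `a`s, saturating at 2: state S0 means no `a` yet, S1 means one `a` seen, S2 means more than one. Each `a` increments (capped at S2); other symbols loop. Accept from {S1}.
A 3-state machine:
        a   b   c  
>  S0   S1  S0  S0 
 * S1   S2  S1  S1 
   S2   S2  S2  S2 
(> = start, * = accepting)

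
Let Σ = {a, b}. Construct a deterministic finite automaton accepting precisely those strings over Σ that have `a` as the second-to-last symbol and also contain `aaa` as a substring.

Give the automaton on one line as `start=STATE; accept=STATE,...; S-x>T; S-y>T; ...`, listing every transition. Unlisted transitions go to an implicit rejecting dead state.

start=s0; accept=s7,s8; s0-a>s1; s0-b>s2; s1-a>s3; s1-b>s4; s2-a>s5; s2-b>s6; s3-a>s7; s3-b>s4; s4-a>s5; s4-b>s6; s5-a>s3; s5-b>s4; s6-a>s5; s6-b>s6; s7-a>s7; s7-b>s8; s8-a>s9; s8-b>s10; s9-a>s7; s9-b>s8; s10-a>s9; s10-b>s10

Run two small machines in parallel and take their product. The first has 7 states tracking the last 2 symbols read; the second has 4 states tracking whether and how much of `aaa` has been seen. A product state is a pair (one from each), accepting exactly when both do.
          a    b  
>  s0     s1   s2 
   s1     s3   s4 
   s2     s5   s6 
   s3     s7   s4 
   s4     s5   s6 
   s5     s3   s4 
   s6     s5   s6 
 * s7     s7   s8 
 * s8     s9  s10 
   s9     s7   s8 
   s10    s9  s10 
(> = start, * = accepting)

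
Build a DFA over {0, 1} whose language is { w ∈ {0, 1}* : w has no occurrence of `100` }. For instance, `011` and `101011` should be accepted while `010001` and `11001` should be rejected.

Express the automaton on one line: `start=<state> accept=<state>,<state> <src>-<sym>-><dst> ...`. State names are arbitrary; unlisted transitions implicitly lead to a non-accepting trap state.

This is the complement of 'contains `100`'. Use the same substring-matching states — q0 through q3 holding how much of `100` has just been matched — but flip the accepting set: everything except the trap q3 accepts.
4 states suffice.
        0   1  
>* q0   q0  q1 
 * q1   q2  q1 
 * q2   q3  q1 
   q3   q3  q3 
(> = start, * = accepting)

start=q0 accept=q0,q1,q2 q0-0->q0 q0-1->q1 q1-0->q2 q1-1->q1 q2-0->q3 q2-1->q1 q3-0->q3 q3-1->q3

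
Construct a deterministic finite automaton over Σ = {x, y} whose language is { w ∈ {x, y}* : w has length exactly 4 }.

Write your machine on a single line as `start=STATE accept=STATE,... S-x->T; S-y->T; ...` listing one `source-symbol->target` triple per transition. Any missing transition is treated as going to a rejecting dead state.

Count input length up to 5: every symbol moves from A toward F, which means 'more than 4' and absorbs. Accept from {E}.
With 6 states:
       x  y 
>  A   B  B 
   B   C  C 
   C   D  D 
   D   E  E 
 * E   F  F 
   F   F  F 
(> = start, * = accepting)

start=A; accept=E; A-x->B; A-y->B; B-x->C; B-y->C; C-x->D; C-y->D; D-x->E; D-y->E; E-x->F; E-y->F; F-x->F; F-y->F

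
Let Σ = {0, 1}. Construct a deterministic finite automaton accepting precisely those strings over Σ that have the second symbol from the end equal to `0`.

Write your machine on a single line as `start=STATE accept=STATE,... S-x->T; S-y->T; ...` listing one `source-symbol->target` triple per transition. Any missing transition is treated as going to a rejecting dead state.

A DFA must remember the last 2 symbols (since which symbol is second-to-last isn't known until the input ends). Use one state per possible window of the last ≤2 symbols; accept from those whose window starts with `0`.
A 7-state machine:
        0   1  
>  q0   q1  q2 
   q1   q3  q4 
   q2   q5  q6 
 * q3   q3  q4 
 * q4   q5  q6 
   q5   q3  q4 
   q6   q5  q6 
(> = start, * = accepting)

start=q0; accept=q3,q4; q0-0->q1; q0-1->q2; q1-0->q3; q1-1->q4; q2-0->q5; q2-1->q6; q3-0->q3; q3-1->q4; q4-0->q5; q4-1->q6; q5-0->q3; q5-1->q4; q6-0->q5; q6-1->q6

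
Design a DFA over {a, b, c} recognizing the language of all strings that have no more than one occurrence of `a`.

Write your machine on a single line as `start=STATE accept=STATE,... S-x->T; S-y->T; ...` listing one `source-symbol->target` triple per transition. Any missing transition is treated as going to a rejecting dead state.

Only the number of `a`s matters, and only up to 2. Make a chain q0 → q1 → q2 advanced by each `a` (with q2 absorbing); every other symbol self-loops. The accepting set is {q0, q1}.
With 3 states:
        a   b   c  
>* q0   q1  q0  q0 
 * q1   q2  q1  q1 
   q2   q2  q2  q2 
(> = start, * = accepting)

start=q0; accept=q0,q1; q0-a->q1; q0-b->q0; q0-c->q0; q1-a->q2; q1-b->q1; q1-c->q1; q2-a->q2; q2-b->q2; q2-c->q2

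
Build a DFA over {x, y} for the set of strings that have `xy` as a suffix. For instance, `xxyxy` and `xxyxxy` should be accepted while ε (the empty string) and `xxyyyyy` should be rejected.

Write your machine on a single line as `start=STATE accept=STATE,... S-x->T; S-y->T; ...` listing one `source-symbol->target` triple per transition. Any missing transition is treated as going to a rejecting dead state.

Let each state record the length of the longest suffix of the input read so far that is also a prefix of `xy`. S1 means the last symbol is `x`; S2 means the last 2 symbols are `xy`. Accept only at S2, where the string currently ends in `xy`.
With 3 states:
        x   y  
>  S0   S1  S0 
   S1   S1  S2 
 * S2   S1  S0 
(> = start, * = accepting)

start=S0; accept=S2; S0-x->S1; S0-y->S0; S1-x->S1; S1-y->S2; S2-x->S1; S2-y->S0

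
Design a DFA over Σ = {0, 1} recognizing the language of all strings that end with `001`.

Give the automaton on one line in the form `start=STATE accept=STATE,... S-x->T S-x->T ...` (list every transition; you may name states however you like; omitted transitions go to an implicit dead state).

Let each state record the length of the longest suffix of the input read so far that is also a prefix of `001`. B means the last symbol is `0`; C means the last 2 symbols are `00`; D means the last 3 symbols are `001`. Accept only at D, where the string currently ends in `001`.
4 states suffice.
       0  1 
>  A   B  A 
   B   C  A 
   C   C  D 
 * D   B  A 
(> = start, * = accepting)

start=A accept=D A-0->B A-1->A B-0->C B-1->A C-0->C C-1->D D-0->B D-1->A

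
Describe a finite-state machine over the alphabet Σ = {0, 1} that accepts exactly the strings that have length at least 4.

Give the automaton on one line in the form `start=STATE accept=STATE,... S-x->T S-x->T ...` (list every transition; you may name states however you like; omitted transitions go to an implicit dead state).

start=q0 accept=q4,q5 q0-0->q1 q0-1->q1 q1-0->q2 q1-1->q2 q2-0->q3 q2-1->q3 q3-0->q4 q3-1->q4 q4-0->q5 q4-1->q5 q5-0->q5 q5-1->q5

We only need to distinguish lengths 0, 1, …, 4, and '>4'. Chain q0 → q1 → q2 → q3 → q4 → q5 on every symbol, with q5 looping. Accepting states: {q4, q5}.
A 6-state machine:
        0   1  
>  q0   q1  q1 
   q1   q2  q2 
   q2   q3  q3 
   q3   q4  q4 
 * q4   q5  q5 
 * q5   q5  q5 
(> = start, * = accepting)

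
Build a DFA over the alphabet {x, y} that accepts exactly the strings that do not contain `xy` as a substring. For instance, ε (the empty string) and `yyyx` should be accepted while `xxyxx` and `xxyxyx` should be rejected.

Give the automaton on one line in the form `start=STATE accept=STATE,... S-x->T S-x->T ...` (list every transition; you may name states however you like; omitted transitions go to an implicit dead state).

start=q0 accept=q0,q1 q0-x->q1 q0-y->q0 q1-x->q1 q1-y->q2 q2-x->q2 q2-y->q2

This is the complement of 'contains `xy`'. Use the same substring-matching states — q0 through q2 holding how much of `xy` has just been matched — but flip the accepting set: everything except the trap q2 accepts.
3 states suffice.
        x   y  
>* q0   q1  q0 
 * q1   q1  q2 
   q2   q2  q2 
(> = start, * = accepting)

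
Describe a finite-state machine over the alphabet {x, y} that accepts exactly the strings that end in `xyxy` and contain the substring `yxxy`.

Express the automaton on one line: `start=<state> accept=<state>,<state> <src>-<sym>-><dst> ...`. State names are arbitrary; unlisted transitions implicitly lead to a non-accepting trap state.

Handle the two conditions separately and then intersect. One (5 states) tracks how much of the suffix `xyxy` has currently been matched; the other (5 states) tracks whether and how much of `yxxy` has been seen. Each combined state is a pair, one component from each; accept when both components accept. After merging equivalent states the machine shrinks.
        x   y  
>  s0   s0  s1 
   s1   s2  s1 
   s2   s3  s1 
   s3   s0  s4 
   s4   s5  s6 
   s5   s7  s8 
   s6   s7  s6 
   s7   s7  s4 
 * s8   s5  s6 
(> = start, * = accepting)

start=s0 accept=s8 s0-x->s0 s0-y->s1 s1-x->s2 s1-y->s1 s2-x->s3 s2-y->s1 s3-x->s0 s3-y->s4 s4-x->s5 s4-y->s6 s5-x->s7 s5-y->s8 s6-x->s7 s6-y->s6 s7-x->s7 s7-y->s4 s8-x->s5 s8-y->s6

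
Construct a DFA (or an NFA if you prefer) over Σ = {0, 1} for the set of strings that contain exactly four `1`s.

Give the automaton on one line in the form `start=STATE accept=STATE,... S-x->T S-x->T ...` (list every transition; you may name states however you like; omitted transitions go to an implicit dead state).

Only the number of `1`s matters, and only up to 5. Make a chain q0 → q1 → q2 → q3 → q4 → q5 advanced by each `1` (with q5 absorbing); every other symbol self-loops. The accepting set is {q4}.
A 6-state machine:
        0   1  
>  q0   q0  q1 
   q1   q1  q2 
   q2   q2  q3 
   q3   q3  q4 
 * q4   q4  q5 
   q5   q5  q5 
(> = start, * = accepting)

start=q0 accept=q4 q0-0->q0 q0-1->q1 q1-0->q1 q1-1->q2 q2-0->q2 q2-1->q3 q3-0->q3 q3-1->q4 q4-0->q4 q4-1->q5 q5-0->q5 q5-1->q5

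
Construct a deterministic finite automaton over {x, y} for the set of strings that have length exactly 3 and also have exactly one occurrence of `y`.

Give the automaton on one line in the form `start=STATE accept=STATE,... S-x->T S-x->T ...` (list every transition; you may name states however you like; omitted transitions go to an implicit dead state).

start=S0 accept=S6 S0-x->S1 S0-y->S2 S1-x->S3 S1-y->S4 S2-x->S4 S2-y->S5 S3-x->S5 S3-y->S6 S4-x->S6 S4-y->S5 S5-x->S5 S5-y->S5 S6-x->S5 S6-y->S5

Handle the two conditions separately and then intersect. One (5 states) tracks the input length, saturating at 4; the other (3 states) tracks the count of `y`s, saturating at 2. Each combined state is a pair, one component from each; accept when both components accept. Minimizing collapses redundant product states.
        x   y  
>  S0   S1  S2 
   S1   S3  S4 
   S2   S4  S5 
   S3   S5  S6 
   S4   S6  S5 
   S5   S5  S5 
 * S6   S5  S5 
(> = start, * = accepting)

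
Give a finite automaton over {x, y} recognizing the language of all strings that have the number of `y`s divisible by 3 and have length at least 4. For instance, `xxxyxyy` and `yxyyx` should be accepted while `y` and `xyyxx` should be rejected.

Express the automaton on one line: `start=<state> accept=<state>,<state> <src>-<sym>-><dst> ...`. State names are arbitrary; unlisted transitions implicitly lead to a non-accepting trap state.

Build one automaton per condition and run them in lockstep. One (3 states) tracks the count of `y`s modulo 3; the other (6 states) tracks the input length, saturating at 5. Each combined state is a pair, one component from each; accept when both components accept.
With 15 states:
          x    y  
>  q0     q1   q2 
   q1     q3   q4 
   q2     q4   q5 
   q3     q6   q7 
   q4     q7   q8 
   q5     q8   q6 
   q6     q9  q10 
   q7    q10  q11 
   q8    q11   q9 
 * q9    q12  q13 
   q10   q13  q14 
   q11   q14  q12 
 * q12   q12  q13 
   q13   q13  q14 
   q14   q14  q12 
(> = start, * = accepting)

start=q0 accept=q9,q12 q0-x->q1 q0-y->q2 q1-x->q3 q1-y->q4 q2-x->q4 q2-y->q5 q3-x->q6 q3-y->q7 q4-x->q7 q4-y->q8 q5-x->q8 q5-y->q6 q6-x->q9 q6-y->q10 q7-x->q10 q7-y->q11 q8-x->q11 q8-y->q9 q9-x->q12 q9-y->q13 q10-x->q13 q10-y->q14 q11-x->q14 q11-y->q12 q12-x->q12 q12-y->q13 q13-x->q13 q13-y->q14 q14-x->q14 q14-y->q12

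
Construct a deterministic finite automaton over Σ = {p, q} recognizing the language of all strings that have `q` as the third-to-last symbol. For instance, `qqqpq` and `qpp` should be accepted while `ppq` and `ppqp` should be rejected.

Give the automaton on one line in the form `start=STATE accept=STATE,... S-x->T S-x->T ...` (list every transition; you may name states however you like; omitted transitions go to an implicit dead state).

start=A accept=L,M,N,O A-p->B A-q->C B-p->D B-q->E C-p->F C-q->G D-p->H D-q->I E-p->J E-q->K F-p->L F-q->M G-p->N G-q->O H-p->H H-q->I I-p->J I-q->K J-p->L J-q->M K-p->N K-q->O L-p->H L-q->I M-p->J M-q->K N-p->L N-q->M O-p->N O-q->O

Because acceptance depends on a position counted from the end, the machine has to buffer the most recent 3 symbols. Make each state the string of the last up-to-3 symbols read; on input `x` shift the window left and append `x`. Accept when the buffered window has length 3 and begins with `q`.
With 15 states:
       p  q 
>  A   B  C 
   B   D  E 
   C   F  G 
   D   H  I 
   E   J  K 
   F   L  M 
   G   N  O 
   H   H  I 
   I   J  K 
   J   L  M 
   K   N  O 
 * L   H  I 
 * M   J  K 
 * N   L  M 
 * O   N  O 
(> = start, * = accepting)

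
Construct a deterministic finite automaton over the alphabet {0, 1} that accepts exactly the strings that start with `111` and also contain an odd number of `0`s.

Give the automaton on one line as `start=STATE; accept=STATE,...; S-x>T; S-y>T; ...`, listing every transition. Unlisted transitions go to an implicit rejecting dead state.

start=A; accept=F; A-0>B; A-1>C; B-0>B; B-1>B; C-0>B; C-1>D; D-0>B; D-1>E; E-0>F; E-1>E; F-0>E; F-1>F

Handle the two conditions separately and then intersect. The first has 5 states tracking whether the input so far still matches the prefix `111`; the second has 2 states tracking the count of `0`s modulo 2. A product state is a pair (one from each), accepting exactly when both do. Minimizing collapses redundant product states.
A 6-state machine:
       0  1 
>  A   B  C 
   B   B  B 
   C   B  D 
   D   B  E 
   E   F  E 
 * F   E  F 
(> = start, * = accepting)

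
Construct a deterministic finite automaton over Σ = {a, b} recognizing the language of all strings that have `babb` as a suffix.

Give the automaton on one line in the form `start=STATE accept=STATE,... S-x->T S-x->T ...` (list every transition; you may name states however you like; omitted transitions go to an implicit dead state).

start=q0 accept=q4 q0-a->q0 q0-b->q1 q1-a->q2 q1-b->q1 q2-a->q0 q2-b->q3 q3-a->q2 q3-b->q4 q4-a->q2 q4-b->q1

Let each state record the length of the longest suffix of the input read so far that is also a prefix of `babb`. q1 means the last symbol is `b`; q2 means the last 2 symbols are `ba`; q3 means the last 3 symbols are `bab`; q4 means the last 4 symbols are `babb`. Accept only at q4, where the string currently ends in `babb`.
With 5 states:
        a   b  
>  q0   q0  q1 
   q1   q2  q1 
   q2   q0  q3 
   q3   q2  q4 
 * q4   q2  q1 
(> = start, * = accepting)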